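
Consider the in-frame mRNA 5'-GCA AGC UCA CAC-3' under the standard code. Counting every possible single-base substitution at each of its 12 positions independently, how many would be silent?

8

Codon 1 (GCA, Ala): 3 synonymous substitutions.
Codon 2 (AGC, Ser): 1 synonymous substitution.
Codon 3 (UCA, Ser): 3 synonymous substitutions.
Codon 4 (CAC, His): 1 synonymous substitution.
Total: 3 + 1 + 3 + 1 = 8.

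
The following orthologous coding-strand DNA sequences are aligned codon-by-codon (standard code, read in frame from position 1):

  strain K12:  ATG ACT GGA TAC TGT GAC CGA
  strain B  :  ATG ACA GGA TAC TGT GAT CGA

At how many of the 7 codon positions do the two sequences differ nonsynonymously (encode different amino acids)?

Codon 1: ATG Met / ATG Met — identical.
Codon 2: ACT Thr / ACA Thr — synonymous.
Codon 3: GGA Gly / GGA Gly — identical.
Codon 4: TAC Tyr / TAC Tyr — identical.
Codon 5: TGT Cys / TGT Cys — identical.
Codon 6: GAC Asp / GAT Asp — synonymous.
Codon 7: CGA Arg / CGA Arg — identical.
Nonsynonymous differences: 0.

0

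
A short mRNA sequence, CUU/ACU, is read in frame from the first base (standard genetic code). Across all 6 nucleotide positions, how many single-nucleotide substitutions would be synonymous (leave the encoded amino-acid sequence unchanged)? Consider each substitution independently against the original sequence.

Codon 1 (CUU, Leu): 3 synonymous substitutions.
Codon 2 (ACU, Thr): 3 synonymous substitutions.
Total: 3 + 3 = 6.

6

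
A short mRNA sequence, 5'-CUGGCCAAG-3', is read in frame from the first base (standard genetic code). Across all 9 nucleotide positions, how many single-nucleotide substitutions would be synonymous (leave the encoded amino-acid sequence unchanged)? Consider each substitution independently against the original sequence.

Codon 1 (CUG, Leu): 4 synonymous substitutions.
Codon 2 (GCC, Ala): 3 synonymous substitutions.
Codon 3 (AAG, Lys): 1 synonymous substitution.
Total: 4 + 3 + 1 = 8.

8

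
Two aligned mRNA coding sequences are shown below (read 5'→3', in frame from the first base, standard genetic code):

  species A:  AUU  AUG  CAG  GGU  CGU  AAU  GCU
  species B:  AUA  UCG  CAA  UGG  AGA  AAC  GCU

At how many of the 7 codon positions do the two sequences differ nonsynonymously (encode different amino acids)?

2

Codon 1: AUU Ile / AUA Ile — synonymous.
Codon 2: AUG Met / UCG Ser — nonsynonymous.
Codon 3: CAG Gln / CAA Gln — synonymous.
Codon 4: GGU Gly / UGG Trp — nonsynonymous.
Codon 5: CGU Arg / AGA Arg — synonymous.
Codon 6: AAU Asn / AAC Asn — synonymous.
Codon 7: GCU Ala / GCU Ala — identical.
Nonsynonymous differences: 2.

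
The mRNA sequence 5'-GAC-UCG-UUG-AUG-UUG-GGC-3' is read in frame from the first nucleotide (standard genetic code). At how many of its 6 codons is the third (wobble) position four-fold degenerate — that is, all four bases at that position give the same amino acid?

2

Codon 1 GAC (Asp): third position 2-fold.
Codon 2 UCG (Ser): third position 4-fold.
Codon 3 UUG (Leu): third position 2-fold.
Codon 4 AUG (Met): third position 1-fold.
Codon 5 UUG (Leu): third position 2-fold.
Codon 6 GGC (Gly): third position 4-fold.
Four-fold degenerate third positions: 2.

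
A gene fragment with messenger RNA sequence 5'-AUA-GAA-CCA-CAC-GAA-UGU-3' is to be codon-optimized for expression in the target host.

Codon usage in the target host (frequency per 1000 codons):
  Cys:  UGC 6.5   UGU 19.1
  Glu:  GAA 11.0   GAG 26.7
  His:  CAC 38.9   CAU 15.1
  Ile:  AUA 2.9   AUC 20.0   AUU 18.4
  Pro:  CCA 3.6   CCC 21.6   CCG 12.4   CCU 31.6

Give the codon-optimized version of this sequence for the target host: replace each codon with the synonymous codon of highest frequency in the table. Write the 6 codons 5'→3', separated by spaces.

AUC GAG CCU CAC GAG UGU

Codon 1 (Ile): best is AUC at 20.0.
Codon 2 (Glu): best is GAG at 26.7.
Codon 3 (Pro): best is CCU at 31.6.
Codon 4 (His): best is CAC at 38.9.
Codon 5 (Glu): best is GAG at 26.7.
Codon 6 (Cys): best is UGU at 19.1.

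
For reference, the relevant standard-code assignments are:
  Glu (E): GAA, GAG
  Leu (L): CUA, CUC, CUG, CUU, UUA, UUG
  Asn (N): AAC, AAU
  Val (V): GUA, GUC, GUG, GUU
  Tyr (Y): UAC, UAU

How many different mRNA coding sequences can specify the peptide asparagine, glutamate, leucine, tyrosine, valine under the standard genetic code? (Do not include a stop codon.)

Asn: 2 codons.
Glu: 2 codons.
Leu: 6 codons.
Tyr: 2 codons.
Val: 4 codons.
2 × 2 × 6 × 2 × 4 = 192.

192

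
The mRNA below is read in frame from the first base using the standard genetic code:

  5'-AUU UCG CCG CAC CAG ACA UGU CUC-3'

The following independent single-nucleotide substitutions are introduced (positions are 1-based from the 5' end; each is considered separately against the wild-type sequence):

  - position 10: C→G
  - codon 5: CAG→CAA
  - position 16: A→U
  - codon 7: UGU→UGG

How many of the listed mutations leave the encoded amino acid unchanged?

Codon 4: CAC (His) → GAC (Asp) — missense.
Codon 5: CAG (Gln) → CAA (Gln) — synonymous.
Codon 6: ACA (Thr) → UCA (Ser) — missense.
Codon 7: UGU (Cys) → UGG (Trp) — missense.
Synonymous: 1 of 4.

1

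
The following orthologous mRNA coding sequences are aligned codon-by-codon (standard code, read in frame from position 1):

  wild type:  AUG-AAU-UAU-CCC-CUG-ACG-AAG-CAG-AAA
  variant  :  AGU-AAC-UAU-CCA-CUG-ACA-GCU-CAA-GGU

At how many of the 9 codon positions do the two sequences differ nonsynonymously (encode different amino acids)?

Codon 1: AUG Met / AGU Ser — nonsynonymous.
Codon 2: AAU Asn / AAC Asn — synonymous.
Codon 3: UAU Tyr / UAU Tyr — identical.
Codon 4: CCC Pro / CCA Pro — synonymous.
Codon 5: CUG Leu / CUG Leu — identical.
Codon 6: ACG Thr / ACA Thr — synonymous.
Codon 7: AAG Lys / GCU Ala — nonsynonymous.
Codon 8: CAG Gln / CAA Gln — synonymous.
Codon 9: AAA Lys / GGU Gly — nonsynonymous.
Nonsynonymous differences: 3.

3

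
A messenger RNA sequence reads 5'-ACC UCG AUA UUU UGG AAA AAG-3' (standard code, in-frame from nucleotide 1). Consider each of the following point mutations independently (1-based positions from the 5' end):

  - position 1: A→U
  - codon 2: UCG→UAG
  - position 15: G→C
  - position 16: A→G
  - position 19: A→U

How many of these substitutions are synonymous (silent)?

Codon 1: ACC (Thr) → UCC (Ser) — missense.
Codon 2: UCG (Ser) → UAG (Stop) — nonsense.
Codon 5: UGG (Trp) → UGC (Cys) — missense.
Codon 6: AAA (Lys) → GAA (Glu) — missense.
Codon 7: AAG (Lys) → UAG (Stop) — nonsense.
Synonymous: 0 of 5.

0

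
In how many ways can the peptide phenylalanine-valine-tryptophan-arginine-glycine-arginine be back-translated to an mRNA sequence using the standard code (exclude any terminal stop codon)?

Phe: 2 codons.
Val: 4 codons.
Trp: 1 codon.
Arg: 6 codons.
Gly: 4 codons.
Arg: 6 codons.
2 × 4 × 1 × 6 × 4 × 6 = 1152.

1152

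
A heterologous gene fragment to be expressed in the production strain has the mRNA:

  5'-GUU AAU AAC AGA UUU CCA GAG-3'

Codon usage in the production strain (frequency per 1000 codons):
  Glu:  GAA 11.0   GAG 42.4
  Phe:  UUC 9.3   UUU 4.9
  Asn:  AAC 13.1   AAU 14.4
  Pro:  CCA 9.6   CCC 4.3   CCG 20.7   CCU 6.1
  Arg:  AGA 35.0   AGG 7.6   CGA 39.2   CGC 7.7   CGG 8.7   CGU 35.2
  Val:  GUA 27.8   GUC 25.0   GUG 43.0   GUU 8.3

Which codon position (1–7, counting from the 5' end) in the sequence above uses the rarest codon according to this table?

Codon 1 GUU (Val): 8.3 per 1000.
Codon 2 AAU (Asn): 14.4 per 1000.
Codon 3 AAC (Asn): 13.1 per 1000.
Codon 4 AGA (Arg): 35.0 per 1000.
Codon 5 UUU (Phe): 4.9 per 1000.
Codon 6 CCA (Pro): 9.6 per 1000.
Codon 7 GAG (Glu): 42.4 per 1000.
Lowest frequency is 4.9 at codon 5.

5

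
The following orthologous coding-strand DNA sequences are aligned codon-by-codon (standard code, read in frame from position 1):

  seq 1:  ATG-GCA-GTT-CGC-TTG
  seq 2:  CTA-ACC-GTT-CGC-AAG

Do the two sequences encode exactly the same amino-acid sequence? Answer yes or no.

Codon 1: ATG Met / CTA Leu — nonsynonymous.
Codon 2: GCA Ala / ACC Thr — nonsynonymous.
Codon 3: GTT Val / GTT Val — identical.
Codon 4: CGC Arg / CGC Arg — identical.
Codon 5: TTG Leu / AAG Lys — nonsynonymous.
Nonsynonymous differences: 3 → different protein.

no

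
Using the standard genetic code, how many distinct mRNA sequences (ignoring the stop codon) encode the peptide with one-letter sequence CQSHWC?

Cys: 2 codons.
Gln: 2 codons.
Ser: 6 codons.
His: 2 codons.
Trp: 1 codon.
Cys: 2 codons.
2 × 2 × 6 × 2 × 1 × 2 = 96.

96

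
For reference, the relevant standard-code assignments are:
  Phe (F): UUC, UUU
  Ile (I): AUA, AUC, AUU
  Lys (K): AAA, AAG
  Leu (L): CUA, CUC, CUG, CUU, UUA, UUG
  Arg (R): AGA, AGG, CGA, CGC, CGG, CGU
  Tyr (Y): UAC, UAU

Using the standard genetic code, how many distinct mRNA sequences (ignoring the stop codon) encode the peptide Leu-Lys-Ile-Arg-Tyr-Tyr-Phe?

1728

Leu: 6 codons.
Lys: 2 codons.
Ile: 3 codons.
Arg: 6 codons.
Tyr: 2 codons.
Tyr: 2 codons.
Phe: 2 codons.
6 × 2 × 3 × 6 × 2 × 2 × 2 = 1728.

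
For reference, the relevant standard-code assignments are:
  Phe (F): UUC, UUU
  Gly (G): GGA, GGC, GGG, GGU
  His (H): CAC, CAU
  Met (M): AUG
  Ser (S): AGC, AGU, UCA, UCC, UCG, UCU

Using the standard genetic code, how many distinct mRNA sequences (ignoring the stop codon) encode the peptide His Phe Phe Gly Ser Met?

His: 2 codons.
Phe: 2 codons.
Phe: 2 codons.
Gly: 4 codons.
Ser: 6 codons.
Met: 1 codon.
2 × 2 × 2 × 4 × 6 × 1 = 192.

192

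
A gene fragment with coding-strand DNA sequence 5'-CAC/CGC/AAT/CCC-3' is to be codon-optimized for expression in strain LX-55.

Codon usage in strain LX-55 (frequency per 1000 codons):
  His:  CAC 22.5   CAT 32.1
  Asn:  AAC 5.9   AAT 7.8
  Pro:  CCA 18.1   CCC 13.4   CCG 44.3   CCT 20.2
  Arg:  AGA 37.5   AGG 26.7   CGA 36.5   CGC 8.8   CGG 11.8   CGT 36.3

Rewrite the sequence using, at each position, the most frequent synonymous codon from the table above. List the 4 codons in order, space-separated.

Codon 1 (His): best is CAT at 32.1.
Codon 2 (Arg): best is AGA at 37.5.
Codon 3 (Asn): best is AAT at 7.8.
Codon 4 (Pro): best is CCG at 44.3.

CAT AGA AAT CCG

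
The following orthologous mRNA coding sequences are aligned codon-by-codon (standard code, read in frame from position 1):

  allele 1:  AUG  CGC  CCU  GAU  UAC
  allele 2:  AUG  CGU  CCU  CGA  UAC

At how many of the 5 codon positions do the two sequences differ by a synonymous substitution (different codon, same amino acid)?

1

Codon 1: AUG Met / AUG Met — identical.
Codon 2: CGC Arg / CGU Arg — synonymous.
Codon 3: CCU Pro / CCU Pro — identical.
Codon 4: GAU Asp / CGA Arg — nonsynonymous.
Codon 5: UAC Tyr / UAC Tyr — identical.
Synonymous differences: 1.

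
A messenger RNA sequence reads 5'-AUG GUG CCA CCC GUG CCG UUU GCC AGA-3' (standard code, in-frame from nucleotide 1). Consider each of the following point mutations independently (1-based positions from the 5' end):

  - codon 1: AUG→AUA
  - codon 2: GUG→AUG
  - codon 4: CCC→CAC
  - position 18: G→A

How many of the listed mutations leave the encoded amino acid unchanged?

1

Codon 1: AUG (Met) → AUA (Ile) — missense.
Codon 2: GUG (Val) → AUG (Met) — missense.
Codon 4: CCC (Pro) → CAC (His) — missense.
Codon 6: CCG (Pro) → CCA (Pro) — synonymous.
Synonymous: 1 of 4.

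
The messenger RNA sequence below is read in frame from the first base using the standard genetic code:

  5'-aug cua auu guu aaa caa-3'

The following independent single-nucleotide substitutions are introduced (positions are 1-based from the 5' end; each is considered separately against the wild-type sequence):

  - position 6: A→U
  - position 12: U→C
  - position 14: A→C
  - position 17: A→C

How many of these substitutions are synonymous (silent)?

Codon 2: CUA (Leu) → CUU (Leu) — synonymous.
Codon 4: GUU (Val) → GUC (Val) — synonymous.
Codon 5: AAA (Lys) → ACA (Thr) — missense.
Codon 6: CAA (Gln) → CCA (Pro) — missense.
Synonymous: 2 of 4.

2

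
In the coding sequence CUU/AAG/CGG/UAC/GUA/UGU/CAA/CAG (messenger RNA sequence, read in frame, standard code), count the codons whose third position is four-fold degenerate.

3

Codon 1 CUU (Leu): third position 4-fold.
Codon 2 AAG (Lys): third position 2-fold.
Codon 3 CGG (Arg): third position 4-fold.
Codon 4 UAC (Tyr): third position 2-fold.
Codon 5 GUA (Val): third position 4-fold.
Codon 6 UGU (Cys): third position 2-fold.
Codon 7 CAA (Gln): third position 2-fold.
Codon 8 CAG (Gln): third position 2-fold.
Four-fold degenerate third positions: 3.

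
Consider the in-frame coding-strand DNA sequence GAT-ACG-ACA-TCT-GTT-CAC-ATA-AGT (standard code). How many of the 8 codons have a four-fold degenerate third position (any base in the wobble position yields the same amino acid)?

Codon 1 GAT (Asp): third position 2-fold.
Codon 2 ACG (Thr): third position 4-fold.
Codon 3 ACA (Thr): third position 4-fold.
Codon 4 TCT (Ser): third position 4-fold.
Codon 5 GTT (Val): third position 4-fold.
Codon 6 CAC (His): third position 2-fold.
Codon 7 ATA (Ile): third position 3-fold.
Codon 8 AGT (Ser): third position 2-fold.
Four-fold degenerate third positions: 4.

4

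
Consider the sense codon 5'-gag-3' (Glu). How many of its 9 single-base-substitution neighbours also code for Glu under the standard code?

1

Position 1: none → 0 synonymous.
Position 2: none → 0 synonymous.
Position 3: GAA → 1 synonymous.
Total: 0 + 0 + 1 = 1.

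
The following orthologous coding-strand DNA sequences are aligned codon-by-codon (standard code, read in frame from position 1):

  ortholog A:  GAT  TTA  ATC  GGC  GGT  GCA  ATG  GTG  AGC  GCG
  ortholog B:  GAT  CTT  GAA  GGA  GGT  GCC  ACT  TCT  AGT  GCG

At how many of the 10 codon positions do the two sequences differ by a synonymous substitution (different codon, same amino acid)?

4

Codon 1: GAT Asp / GAT Asp — identical.
Codon 2: TTA Leu / CTT Leu — synonymous.
Codon 3: ATC Ile / GAA Glu — nonsynonymous.
Codon 4: GGC Gly / GGA Gly — synonymous.
Codon 5: GGT Gly / GGT Gly — identical.
Codon 6: GCA Ala / GCC Ala — synonymous.
Codon 7: ATG Met / ACT Thr — nonsynonymous.
Codon 8: GTG Val / TCT Ser — nonsynonymous.
Codon 9: AGC Ser / AGT Ser — synonymous.
Codon 10: GCG Ala / GCG Ala — identical.
Synonymous differences: 4.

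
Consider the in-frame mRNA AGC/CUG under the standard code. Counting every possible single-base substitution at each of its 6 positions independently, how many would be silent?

5

Codon 1 (AGC, Ser): 1 synonymous substitution.
Codon 2 (CUG, Leu): 4 synonymous substitutions.
Total: 1 + 4 = 5.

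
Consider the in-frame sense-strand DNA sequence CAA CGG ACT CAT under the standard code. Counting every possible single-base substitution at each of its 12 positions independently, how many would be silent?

Codon 1 (CAA, Gln): 1 synonymous substitution.
Codon 2 (CGG, Arg): 4 synonymous substitutions.
Codon 3 (ACT, Thr): 3 synonymous substitutions.
Codon 4 (CAT, His): 1 synonymous substitution.
Total: 1 + 4 + 3 + 1 = 9.

9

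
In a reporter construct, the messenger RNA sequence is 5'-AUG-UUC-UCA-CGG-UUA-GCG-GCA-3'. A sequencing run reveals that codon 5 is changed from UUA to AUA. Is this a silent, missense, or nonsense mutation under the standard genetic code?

missense

Position 13 falls in codon 5: UUA → Leu.
After the substitution the codon is AUA → Ile.
Leu ≠ Ile, so this is a missense mutation.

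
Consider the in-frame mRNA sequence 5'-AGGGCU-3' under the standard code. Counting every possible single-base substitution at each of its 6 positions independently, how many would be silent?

Codon 1 (AGG, Arg): 2 synonymous substitutions.
Codon 2 (GCU, Ala): 3 synonymous substitutions.
Total: 2 + 3 = 5.

5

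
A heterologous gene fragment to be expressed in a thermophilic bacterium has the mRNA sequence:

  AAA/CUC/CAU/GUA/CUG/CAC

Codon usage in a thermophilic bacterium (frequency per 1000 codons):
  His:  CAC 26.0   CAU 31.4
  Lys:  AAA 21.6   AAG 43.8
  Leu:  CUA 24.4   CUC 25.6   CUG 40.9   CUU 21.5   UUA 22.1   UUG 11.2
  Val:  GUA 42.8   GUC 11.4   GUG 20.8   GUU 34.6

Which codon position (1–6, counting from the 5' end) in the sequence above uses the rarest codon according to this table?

1

Codon 1 AAA (Lys): 21.6 per 1000.
Codon 2 CUC (Leu): 25.6 per 1000.
Codon 3 CAU (His): 31.4 per 1000.
Codon 4 GUA (Val): 42.8 per 1000.
Codon 5 CUG (Leu): 40.9 per 1000.
Codon 6 CAC (His): 26.0 per 1000.
Lowest frequency is 21.6 at codon 1.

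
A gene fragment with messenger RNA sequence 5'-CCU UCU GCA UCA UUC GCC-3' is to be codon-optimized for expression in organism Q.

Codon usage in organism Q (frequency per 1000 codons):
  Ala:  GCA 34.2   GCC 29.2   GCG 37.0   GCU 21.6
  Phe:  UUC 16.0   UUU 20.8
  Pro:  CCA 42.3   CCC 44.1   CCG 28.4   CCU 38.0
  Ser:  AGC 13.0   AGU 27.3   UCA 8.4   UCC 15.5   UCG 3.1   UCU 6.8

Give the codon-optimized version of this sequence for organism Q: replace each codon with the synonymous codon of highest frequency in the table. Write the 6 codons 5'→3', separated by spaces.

CCC AGU GCG AGU UUU GCG

Codon 1 (Pro): best is CCC at 44.1.
Codon 2 (Ser): best is AGU at 27.3.
Codon 3 (Ala): best is GCG at 37.0.
Codon 4 (Ser): best is AGU at 27.3.
Codon 5 (Phe): best is UUU at 20.8.
Codon 6 (Ala): best is GCG at 37.0.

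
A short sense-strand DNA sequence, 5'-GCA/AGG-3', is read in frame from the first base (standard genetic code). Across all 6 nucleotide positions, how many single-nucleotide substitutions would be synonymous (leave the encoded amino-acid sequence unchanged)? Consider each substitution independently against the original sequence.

Codon 1 (GCA, Ala): 3 synonymous substitutions.
Codon 2 (AGG, Arg): 2 synonymous substitutions.
Total: 3 + 2 = 5.

5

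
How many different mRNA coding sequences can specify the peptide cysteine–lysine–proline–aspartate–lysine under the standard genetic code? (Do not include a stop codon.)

Cys: 2 codons.
Lys: 2 codons.
Pro: 4 codons.
Asp: 2 codons.
Lys: 2 codons.
2 × 2 × 4 × 2 × 2 = 64.

64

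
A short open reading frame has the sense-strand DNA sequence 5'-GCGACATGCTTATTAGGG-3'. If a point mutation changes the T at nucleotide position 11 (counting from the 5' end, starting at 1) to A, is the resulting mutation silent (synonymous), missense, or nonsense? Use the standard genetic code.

Position 11 falls in codon 4: TTA → Leu.
After the substitution the codon is TAA → Stop.
The new codon is a stop codon, so this is a nonsense mutation.

nonsense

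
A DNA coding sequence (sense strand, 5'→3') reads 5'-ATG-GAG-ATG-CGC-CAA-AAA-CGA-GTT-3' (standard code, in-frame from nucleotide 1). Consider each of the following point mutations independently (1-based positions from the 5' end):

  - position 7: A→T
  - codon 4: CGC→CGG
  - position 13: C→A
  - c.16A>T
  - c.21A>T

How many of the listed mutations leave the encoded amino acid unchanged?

Codon 3: ATG (Met) → TTG (Leu) — missense.
Codon 4: CGC (Arg) → CGG (Arg) — synonymous.
Codon 5: CAA (Gln) → AAA (Lys) — missense.
Codon 6: AAA (Lys) → TAA (Stop) — nonsense.
Codon 7: CGA (Arg) → CGT (Arg) — synonymous.
Synonymous: 2 of 5.

2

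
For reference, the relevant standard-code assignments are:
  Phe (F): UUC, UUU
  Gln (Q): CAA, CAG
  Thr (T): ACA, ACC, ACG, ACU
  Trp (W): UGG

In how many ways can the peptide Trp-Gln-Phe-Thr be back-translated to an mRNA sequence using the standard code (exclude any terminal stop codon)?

16

Trp: 1 codon.
Gln: 2 codons.
Phe: 2 codons.
Thr: 4 codons.
1 × 2 × 2 × 4 = 16.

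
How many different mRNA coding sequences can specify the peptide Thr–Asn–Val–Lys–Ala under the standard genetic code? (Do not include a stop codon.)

Thr: 4 codons.
Asn: 2 codons.
Val: 4 codons.
Lys: 2 codons.
Ala: 4 codons.
4 × 2 × 4 × 2 × 4 = 256.

256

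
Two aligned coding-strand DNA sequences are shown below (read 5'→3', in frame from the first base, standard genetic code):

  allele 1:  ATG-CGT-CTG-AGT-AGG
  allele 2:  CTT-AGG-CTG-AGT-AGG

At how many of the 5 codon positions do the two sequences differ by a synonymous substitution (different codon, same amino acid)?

Codon 1: ATG Met / CTT Leu — nonsynonymous.
Codon 2: CGT Arg / AGG Arg — synonymous.
Codon 3: CTG Leu / CTG Leu — identical.
Codon 4: AGT Ser / AGT Ser — identical.
Codon 5: AGG Arg / AGG Arg — identical.
Synonymous differences: 1.

1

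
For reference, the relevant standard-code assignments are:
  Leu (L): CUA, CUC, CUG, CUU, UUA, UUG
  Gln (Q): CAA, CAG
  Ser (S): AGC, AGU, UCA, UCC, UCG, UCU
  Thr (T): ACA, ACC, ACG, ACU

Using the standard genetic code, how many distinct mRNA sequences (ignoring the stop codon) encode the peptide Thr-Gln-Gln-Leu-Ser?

Thr: 4 codons.
Gln: 2 codons.
Gln: 2 codons.
Leu: 6 codons.
Ser: 6 codons.
4 × 2 × 2 × 6 × 6 = 576.

576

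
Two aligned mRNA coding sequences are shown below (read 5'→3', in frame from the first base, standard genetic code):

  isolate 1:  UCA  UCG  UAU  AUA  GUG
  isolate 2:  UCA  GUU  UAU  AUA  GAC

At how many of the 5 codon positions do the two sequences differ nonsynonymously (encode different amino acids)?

Codon 1: UCA Ser / UCA Ser — identical.
Codon 2: UCG Ser / GUU Val — nonsynonymous.
Codon 3: UAU Tyr / UAU Tyr — identical.
Codon 4: AUA Ile / AUA Ile — identical.
Codon 5: GUG Val / GAC Asp — nonsynonymous.
Nonsynonymous differences: 2.

2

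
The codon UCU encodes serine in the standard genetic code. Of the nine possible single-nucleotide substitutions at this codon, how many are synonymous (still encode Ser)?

Position 1: none → 0 synonymous.
Position 2: none → 0 synonymous.
Position 3: UCC, UCA, UCG → 3 synonymous.
Total: 0 + 0 + 3 = 3.

3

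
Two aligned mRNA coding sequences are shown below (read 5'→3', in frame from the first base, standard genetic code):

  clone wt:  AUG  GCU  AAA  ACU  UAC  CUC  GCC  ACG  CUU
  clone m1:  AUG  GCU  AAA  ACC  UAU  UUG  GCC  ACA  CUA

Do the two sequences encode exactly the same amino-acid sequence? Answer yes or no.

Codon 1: AUG Met / AUG Met — identical.
Codon 2: GCU Ala / GCU Ala — identical.
Codon 3: AAA Lys / AAA Lys — identical.
Codon 4: ACU Thr / ACC Thr — synonymous.
Codon 5: UAC Tyr / UAU Tyr — synonymous.
Codon 6: CUC Leu / UUG Leu — synonymous.
Codon 7: GCC Ala / GCC Ala — identical.
Codon 8: ACG Thr / ACA Thr — synonymous.
Codon 9: CUU Leu / CUA Leu — synonymous.
Nonsynonymous differences: 0 → same protein.

yes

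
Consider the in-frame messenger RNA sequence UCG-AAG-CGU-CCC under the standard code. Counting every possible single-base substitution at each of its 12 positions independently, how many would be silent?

10

Codon 1 (UCG, Ser): 3 synonymous substitutions.
Codon 2 (AAG, Lys): 1 synonymous substitution.
Codon 3 (CGU, Arg): 3 synonymous substitutions.
Codon 4 (CCC, Pro): 3 synonymous substitutions.
Total: 3 + 1 + 3 + 3 = 10.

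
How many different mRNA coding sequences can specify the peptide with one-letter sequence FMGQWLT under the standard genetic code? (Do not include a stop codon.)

384

Phe: 2 codons.
Met: 1 codon.
Gly: 4 codons.
Gln: 2 codons.
Trp: 1 codon.
Leu: 6 codons.
Thr: 4 codons.
2 × 1 × 4 × 2 × 1 × 6 × 4 = 384.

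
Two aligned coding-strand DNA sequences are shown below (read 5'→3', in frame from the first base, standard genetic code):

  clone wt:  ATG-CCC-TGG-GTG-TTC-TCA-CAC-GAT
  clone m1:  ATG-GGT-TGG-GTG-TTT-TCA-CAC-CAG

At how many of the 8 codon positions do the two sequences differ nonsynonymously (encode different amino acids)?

2

Codon 1: ATG Met / ATG Met — identical.
Codon 2: CCC Pro / GGT Gly — nonsynonymous.
Codon 3: TGG Trp / TGG Trp — identical.
Codon 4: GTG Val / GTG Val — identical.
Codon 5: TTC Phe / TTT Phe — synonymous.
Codon 6: TCA Ser / TCA Ser — identical.
Codon 7: CAC His / CAC His — identical.
Codon 8: GAT Asp / CAG Gln — nonsynonymous.
Nonsynonymous differences: 2.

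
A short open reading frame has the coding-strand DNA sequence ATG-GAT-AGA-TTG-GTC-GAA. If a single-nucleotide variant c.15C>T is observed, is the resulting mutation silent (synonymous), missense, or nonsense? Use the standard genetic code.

silent

Position 15 falls in codon 5: GTC → Val.
After the substitution the codon is GTT → Val.
Both encode Val, so the change is synonymous.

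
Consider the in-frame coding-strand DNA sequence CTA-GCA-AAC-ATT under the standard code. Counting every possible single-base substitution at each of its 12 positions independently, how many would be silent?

Codon 1 (CTA, Leu): 4 synonymous substitutions.
Codon 2 (GCA, Ala): 3 synonymous substitutions.
Codon 3 (AAC, Asn): 1 synonymous substitution.
Codon 4 (ATT, Ile): 2 synonymous substitutions.
Total: 4 + 3 + 1 + 2 = 10.

10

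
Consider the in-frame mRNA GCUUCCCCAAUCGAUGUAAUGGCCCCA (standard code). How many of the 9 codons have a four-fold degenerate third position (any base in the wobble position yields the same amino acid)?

6

Codon 1 GCU (Ala): third position 4-fold.
Codon 2 UCC (Ser): third position 4-fold.
Codon 3 CCA (Pro): third position 4-fold.
Codon 4 AUC (Ile): third position 3-fold.
Codon 5 GAU (Asp): third position 2-fold.
Codon 6 GUA (Val): third position 4-fold.
Codon 7 AUG (Met): third position 1-fold.
Codon 8 GCC (Ala): third position 4-fold.
Codon 9 CCA (Pro): third position 4-fold.
Four-fold degenerate third positions: 6.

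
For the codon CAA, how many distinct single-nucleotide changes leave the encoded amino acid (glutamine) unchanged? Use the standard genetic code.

1

Position 1: none → 0 synonymous.
Position 2: none → 0 synonymous.
Position 3: CAG → 1 synonymous.
Total: 0 + 0 + 1 = 1.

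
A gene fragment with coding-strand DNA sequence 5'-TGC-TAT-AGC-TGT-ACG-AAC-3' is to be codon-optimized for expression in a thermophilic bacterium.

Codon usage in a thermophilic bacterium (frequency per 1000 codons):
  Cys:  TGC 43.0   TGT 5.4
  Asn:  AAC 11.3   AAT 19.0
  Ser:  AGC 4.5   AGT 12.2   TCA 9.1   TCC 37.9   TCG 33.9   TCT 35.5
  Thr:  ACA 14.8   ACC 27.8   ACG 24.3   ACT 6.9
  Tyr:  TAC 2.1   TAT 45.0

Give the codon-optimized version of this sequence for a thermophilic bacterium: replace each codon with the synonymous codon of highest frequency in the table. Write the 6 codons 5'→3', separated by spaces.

Codon 1 (Cys): best is TGC at 43.0.
Codon 2 (Tyr): best is TAT at 45.0.
Codon 3 (Ser): best is TCC at 37.9.
Codon 4 (Cys): best is TGC at 43.0.
Codon 5 (Thr): best is ACC at 27.8.
Codon 6 (Asn): best is AAT at 19.0.

TGC TAT TCC TGC ACC AAT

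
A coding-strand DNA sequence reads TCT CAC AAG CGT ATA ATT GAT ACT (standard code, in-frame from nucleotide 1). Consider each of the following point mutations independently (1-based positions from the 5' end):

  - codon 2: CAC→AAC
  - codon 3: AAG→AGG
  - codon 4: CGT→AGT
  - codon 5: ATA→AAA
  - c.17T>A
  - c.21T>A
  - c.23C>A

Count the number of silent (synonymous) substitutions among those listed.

0

Codon 2: CAC (His) → AAC (Asn) — missense.
Codon 3: AAG (Lys) → AGG (Arg) — missense.
Codon 4: CGT (Arg) → AGT (Ser) — missense.
Codon 5: ATA (Ile) → AAA (Lys) — missense.
Codon 6: ATT (Ile) → AAT (Asn) — missense.
Codon 7: GAT (Asp) → GAA (Glu) — missense.
Codon 8: ACT (Thr) → AAT (Asn) — missense.
Synonymous: 0 of 7.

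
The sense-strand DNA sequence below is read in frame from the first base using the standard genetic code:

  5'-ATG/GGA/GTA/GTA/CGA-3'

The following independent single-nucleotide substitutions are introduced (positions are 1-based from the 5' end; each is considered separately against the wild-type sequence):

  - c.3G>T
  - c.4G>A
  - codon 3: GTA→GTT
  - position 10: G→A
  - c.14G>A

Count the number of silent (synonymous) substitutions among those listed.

Codon 1: ATG (Met) → ATT (Ile) — missense.
Codon 2: GGA (Gly) → AGA (Arg) — missense.
Codon 3: GTA (Val) → GTT (Val) — synonymous.
Codon 4: GTA (Val) → ATA (Ile) — missense.
Codon 5: CGA (Arg) → CAA (Gln) — missense.
Synonymous: 1 of 5.

1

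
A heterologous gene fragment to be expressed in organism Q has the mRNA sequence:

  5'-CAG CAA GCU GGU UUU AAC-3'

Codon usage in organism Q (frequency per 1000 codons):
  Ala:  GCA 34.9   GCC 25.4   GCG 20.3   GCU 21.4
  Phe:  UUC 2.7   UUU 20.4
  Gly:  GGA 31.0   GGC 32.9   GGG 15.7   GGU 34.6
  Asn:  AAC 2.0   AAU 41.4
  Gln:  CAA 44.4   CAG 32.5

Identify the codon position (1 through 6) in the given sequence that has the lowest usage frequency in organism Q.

Codon 1 CAG (Gln): 32.5 per 1000.
Codon 2 CAA (Gln): 44.4 per 1000.
Codon 3 GCU (Ala): 21.4 per 1000.
Codon 4 GGU (Gly): 34.6 per 1000.
Codon 5 UUU (Phe): 20.4 per 1000.
Codon 6 AAC (Asn): 2.0 per 1000.
Lowest frequency is 2.0 at codon 6.

6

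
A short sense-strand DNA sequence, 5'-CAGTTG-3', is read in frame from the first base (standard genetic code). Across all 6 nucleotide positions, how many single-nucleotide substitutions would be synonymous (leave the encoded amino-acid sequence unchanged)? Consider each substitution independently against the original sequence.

3

Codon 1 (CAG, Gln): 1 synonymous substitution.
Codon 2 (TTG, Leu): 2 synonymous substitutions.
Total: 1 + 2 = 3.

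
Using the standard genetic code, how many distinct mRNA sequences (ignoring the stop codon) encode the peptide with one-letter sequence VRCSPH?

2304

Val: 4 codons.
Arg: 6 codons.
Cys: 2 codons.
Ser: 6 codons.
Pro: 4 codons.
His: 2 codons.
4 × 6 × 2 × 6 × 4 × 2 = 2304.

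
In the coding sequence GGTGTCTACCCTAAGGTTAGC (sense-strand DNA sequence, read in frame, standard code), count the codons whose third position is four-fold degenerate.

Codon 1 GGT (Gly): third position 4-fold.
Codon 2 GTC (Val): third position 4-fold.
Codon 3 TAC (Tyr): third position 2-fold.
Codon 4 CCT (Pro): third position 4-fold.
Codon 5 AAG (Lys): third position 2-fold.
Codon 6 GTT (Val): third position 4-fold.
Codon 7 AGC (Ser): third position 2-fold.
Four-fold degenerate third positions: 4.

4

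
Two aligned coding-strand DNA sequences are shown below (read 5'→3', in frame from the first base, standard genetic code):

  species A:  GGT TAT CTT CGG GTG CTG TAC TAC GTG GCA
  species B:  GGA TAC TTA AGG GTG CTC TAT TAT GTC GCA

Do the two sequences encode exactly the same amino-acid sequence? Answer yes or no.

yes

Codon 1: GGT Gly / GGA Gly — synonymous.
Codon 2: TAT Tyr / TAC Tyr — synonymous.
Codon 3: CTT Leu / TTA Leu — synonymous.
Codon 4: CGG Arg / AGG Arg — synonymous.
Codon 5: GTG Val / GTG Val — identical.
Codon 6: CTG Leu / CTC Leu — synonymous.
Codon 7: TAC Tyr / TAT Tyr — synonymous.
Codon 8: TAC Tyr / TAT Tyr — synonymous.
Codon 9: GTG Val / GTC Val — synonymous.
Codon 10: GCA Ala / GCA Ala — identical.
Nonsynonymous differences: 0 → same protein.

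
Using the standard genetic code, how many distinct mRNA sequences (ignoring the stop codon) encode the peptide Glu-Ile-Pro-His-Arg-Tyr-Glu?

Glu: 2 codons.
Ile: 3 codons.
Pro: 4 codons.
His: 2 codons.
Arg: 6 codons.
Tyr: 2 codons.
Glu: 2 codons.
2 × 3 × 4 × 2 × 6 × 2 × 2 = 1152.

1152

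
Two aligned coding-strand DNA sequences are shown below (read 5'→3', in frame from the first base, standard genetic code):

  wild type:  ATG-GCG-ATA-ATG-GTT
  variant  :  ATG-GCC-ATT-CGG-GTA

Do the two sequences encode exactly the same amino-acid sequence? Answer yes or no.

Codon 1: ATG Met / ATG Met — identical.
Codon 2: GCG Ala / GCC Ala — synonymous.
Codon 3: ATA Ile / ATT Ile — synonymous.
Codon 4: ATG Met / CGG Arg — nonsynonymous.
Codon 5: GTT Val / GTA Val — synonymous.
Nonsynonymous differences: 1 → different protein.

no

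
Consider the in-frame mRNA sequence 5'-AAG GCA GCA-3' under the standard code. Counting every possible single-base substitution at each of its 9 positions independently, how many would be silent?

7

Codon 1 (AAG, Lys): 1 synonymous substitution.
Codon 2 (GCA, Ala): 3 synonymous substitutions.
Codon 3 (GCA, Ala): 3 synonymous substitutions.
Total: 1 + 3 + 3 = 7.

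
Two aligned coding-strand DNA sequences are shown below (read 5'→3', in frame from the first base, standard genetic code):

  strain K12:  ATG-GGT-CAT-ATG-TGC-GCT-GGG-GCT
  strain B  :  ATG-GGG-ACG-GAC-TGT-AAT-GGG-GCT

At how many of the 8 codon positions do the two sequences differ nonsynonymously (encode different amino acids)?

3

Codon 1: ATG Met / ATG Met — identical.
Codon 2: GGT Gly / GGG Gly — synonymous.
Codon 3: CAT His / ACG Thr — nonsynonymous.
Codon 4: ATG Met / GAC Asp — nonsynonymous.
Codon 5: TGC Cys / TGT Cys — synonymous.
Codon 6: GCT Ala / AAT Asn — nonsynonymous.
Codon 7: GGG Gly / GGG Gly — identical.
Codon 8: GCT Ala / GCT Ala — identical.
Nonsynonymous differences: 3.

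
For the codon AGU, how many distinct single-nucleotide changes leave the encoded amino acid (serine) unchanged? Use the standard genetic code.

1

Position 1: none → 0 synonymous.
Position 2: none → 0 synonymous.
Position 3: AGC → 1 synonymous.
Total: 0 + 0 + 1 = 1.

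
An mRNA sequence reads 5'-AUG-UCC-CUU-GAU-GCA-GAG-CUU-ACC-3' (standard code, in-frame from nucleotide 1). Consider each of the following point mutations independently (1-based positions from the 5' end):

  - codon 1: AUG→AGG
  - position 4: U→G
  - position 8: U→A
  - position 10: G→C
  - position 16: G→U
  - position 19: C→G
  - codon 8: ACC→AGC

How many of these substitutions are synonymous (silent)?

Codon 1: AUG (Met) → AGG (Arg) — missense.
Codon 2: UCC (Ser) → GCC (Ala) — missense.
Codon 3: CUU (Leu) → CAU (His) — missense.
Codon 4: GAU (Asp) → CAU (His) — missense.
Codon 6: GAG (Glu) → UAG (Stop) — nonsense.
Codon 7: CUU (Leu) → GUU (Val) — missense.
Codon 8: ACC (Thr) → AGC (Ser) — missense.
Synonymous: 0 of 7.

0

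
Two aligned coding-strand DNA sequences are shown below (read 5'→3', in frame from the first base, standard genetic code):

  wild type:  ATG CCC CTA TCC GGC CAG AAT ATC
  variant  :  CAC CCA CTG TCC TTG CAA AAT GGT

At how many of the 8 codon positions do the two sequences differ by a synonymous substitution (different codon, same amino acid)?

3

Codon 1: ATG Met / CAC His — nonsynonymous.
Codon 2: CCC Pro / CCA Pro — synonymous.
Codon 3: CTA Leu / CTG Leu — synonymous.
Codon 4: TCC Ser / TCC Ser — identical.
Codon 5: GGC Gly / TTG Leu — nonsynonymous.
Codon 6: CAG Gln / CAA Gln — synonymous.
Codon 7: AAT Asn / AAT Asn — identical.
Codon 8: ATC Ile / GGT Gly — nonsynonymous.
Synonymous differences: 3.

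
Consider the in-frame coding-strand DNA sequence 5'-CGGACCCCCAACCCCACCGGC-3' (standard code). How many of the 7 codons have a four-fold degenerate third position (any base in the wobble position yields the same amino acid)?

6

Codon 1 CGG (Arg): third position 4-fold.
Codon 2 ACC (Thr): third position 4-fold.
Codon 3 CCC (Pro): third position 4-fold.
Codon 4 AAC (Asn): third position 2-fold.
Codon 5 CCC (Pro): third position 4-fold.
Codon 6 ACC (Thr): third position 4-fold.
Codon 7 GGC (Gly): third position 4-fold.
Four-fold degenerate third positions: 6.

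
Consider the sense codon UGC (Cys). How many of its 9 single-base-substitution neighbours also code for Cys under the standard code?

Position 1: none → 0 synonymous.
Position 2: none → 0 synonymous.
Position 3: UGU → 1 synonymous.
Total: 0 + 0 + 1 = 1.

1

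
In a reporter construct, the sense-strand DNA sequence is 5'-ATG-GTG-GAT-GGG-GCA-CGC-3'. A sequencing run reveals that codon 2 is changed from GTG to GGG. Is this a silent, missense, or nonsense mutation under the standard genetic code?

Position 5 falls in codon 2: GTG → Val.
After the substitution the codon is GGG → Gly.
Val ≠ Gly, so this is a missense mutation.

missense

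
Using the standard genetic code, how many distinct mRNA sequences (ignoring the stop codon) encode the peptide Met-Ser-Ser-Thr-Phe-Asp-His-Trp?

Met: 1 codon.
Ser: 6 codons.
Ser: 6 codons.
Thr: 4 codons.
Phe: 2 codons.
Asp: 2 codons.
His: 2 codons.
Trp: 1 codon.
1 × 6 × 6 × 4 × 2 × 2 × 2 × 1 = 1152.

1152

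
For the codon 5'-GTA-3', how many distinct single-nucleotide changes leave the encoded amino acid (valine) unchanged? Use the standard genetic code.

3

Position 1: none → 0 synonymous.
Position 2: none → 0 synonymous.
Position 3: GTT, GTC, GTG → 3 synonymous.
Total: 0 + 0 + 3 = 3.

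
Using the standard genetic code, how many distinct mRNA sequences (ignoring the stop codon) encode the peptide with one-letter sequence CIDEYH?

96

Cys: 2 codons.
Ile: 3 codons.
Asp: 2 codons.
Glu: 2 codons.
Tyr: 2 codons.
His: 2 codons.
2 × 3 × 2 × 2 × 2 × 2 = 96.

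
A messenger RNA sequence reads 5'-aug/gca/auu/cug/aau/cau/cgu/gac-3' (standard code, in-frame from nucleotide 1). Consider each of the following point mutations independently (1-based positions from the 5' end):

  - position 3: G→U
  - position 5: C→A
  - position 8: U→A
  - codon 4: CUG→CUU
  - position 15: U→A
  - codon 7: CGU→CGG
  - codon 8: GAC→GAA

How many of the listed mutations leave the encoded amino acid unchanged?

2

Codon 1: AUG (Met) → AUU (Ile) — missense.
Codon 2: GCA (Ala) → GAA (Glu) — missense.
Codon 3: AUU (Ile) → AAU (Asn) — missense.
Codon 4: CUG (Leu) → CUU (Leu) — synonymous.
Codon 5: AAU (Asn) → AAA (Lys) — missense.
Codon 7: CGU (Arg) → CGG (Arg) — synonymous.
Codon 8: GAC (Asp) → GAA (Glu) — missense.
Synonymous: 2 of 7.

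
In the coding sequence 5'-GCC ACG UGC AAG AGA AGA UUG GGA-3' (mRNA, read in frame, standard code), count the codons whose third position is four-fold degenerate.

Codon 1 GCC (Ala): third position 4-fold.
Codon 2 ACG (Thr): third position 4-fold.
Codon 3 UGC (Cys): third position 2-fold.
Codon 4 AAG (Lys): third position 2-fold.
Codon 5 AGA (Arg): third position 2-fold.
Codon 6 AGA (Arg): third position 2-fold.
Codon 7 UUG (Leu): third position 2-fold.
Codon 8 GGA (Gly): third position 4-fold.
Four-fold degenerate third positions: 3.

3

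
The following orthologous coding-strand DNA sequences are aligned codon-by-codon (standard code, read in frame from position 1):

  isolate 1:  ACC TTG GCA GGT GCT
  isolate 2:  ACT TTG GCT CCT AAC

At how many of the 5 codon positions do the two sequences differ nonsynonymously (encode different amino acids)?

2

Codon 1: ACC Thr / ACT Thr — synonymous.
Codon 2: TTG Leu / TTG Leu — identical.
Codon 3: GCA Ala / GCT Ala — synonymous.
Codon 4: GGT Gly / CCT Pro — nonsynonymous.
Codon 5: GCT Ala / AAC Asn — nonsynonymous.
Nonsynonymous differences: 2.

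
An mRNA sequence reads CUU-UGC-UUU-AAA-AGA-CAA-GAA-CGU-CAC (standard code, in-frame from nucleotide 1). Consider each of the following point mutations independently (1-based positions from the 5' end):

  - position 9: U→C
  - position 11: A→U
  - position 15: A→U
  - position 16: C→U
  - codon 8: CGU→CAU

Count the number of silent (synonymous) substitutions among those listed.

Codon 3: UUU (Phe) → UUC (Phe) — synonymous.
Codon 4: AAA (Lys) → AUA (Ile) — missense.
Codon 5: AGA (Arg) → AGU (Ser) — missense.
Codon 6: CAA (Gln) → UAA (Stop) — nonsense.
Codon 8: CGU (Arg) → CAU (His) — missense.
Synonymous: 1 of 5.

1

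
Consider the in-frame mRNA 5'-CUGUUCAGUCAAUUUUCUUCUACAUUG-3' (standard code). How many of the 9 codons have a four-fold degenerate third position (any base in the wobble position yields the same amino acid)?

4

Codon 1 CUG (Leu): third position 4-fold.
Codon 2 UUC (Phe): third position 2-fold.
Codon 3 AGU (Ser): third position 2-fold.
Codon 4 CAA (Gln): third position 2-fold.
Codon 5 UUU (Phe): third position 2-fold.
Codon 6 UCU (Ser): third position 4-fold.
Codon 7 UCU (Ser): third position 4-fold.
Codon 8 ACA (Thr): third position 4-fold.
Codon 9 UUG (Leu): third position 2-fold.
Four-fold degenerate third positions: 4.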